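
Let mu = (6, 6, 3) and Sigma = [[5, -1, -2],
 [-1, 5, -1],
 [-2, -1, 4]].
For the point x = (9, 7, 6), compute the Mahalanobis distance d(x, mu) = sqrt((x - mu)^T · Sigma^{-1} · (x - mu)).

Step 1 — centre the observation: (x - mu) = (3, 1, 3).

Step 2 — invert Sigma (cofactor / det for 3×3, or solve directly):
  Sigma^{-1} = [[0.2836, 0.0896, 0.1642],
 [0.0896, 0.2388, 0.1045],
 [0.1642, 0.1045, 0.3582]].

Step 3 — form the quadratic (x - mu)^T · Sigma^{-1} · (x - mu):
  Sigma^{-1} · (x - mu) = (1.4328, 0.8209, 1.6716).
  (x - mu)^T · [Sigma^{-1} · (x - mu)] = (3)·(1.4328) + (1)·(0.8209) + (3)·(1.6716) = 10.1343.

Step 4 — take square root: d = √(10.1343) ≈ 3.1834.

d(x, mu) = √(10.1343) ≈ 3.1834


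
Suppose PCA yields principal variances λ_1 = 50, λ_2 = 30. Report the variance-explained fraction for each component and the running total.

Step 1 — total variance = trace(Sigma) = Σ λ_i = 50 + 30 = 80.

Step 2 — fraction explained by component i = λ_i / Σ λ:
  PC1: 50/80 = 0.625
  PC2: 30/80 = 0.375

Step 3 — cumulative fraction after k components = (λ_1 + ... + λ_k) / Σ λ:
  k = 1: 50/80 = 0.625
  k = 2: (50 + 30)/80 = 80/80 = 1

Summary (fraction, with percent):

explained: PC1 0.625 (62.5%), PC2 0.375 (37.5%);  cumulative: 0.625, 1


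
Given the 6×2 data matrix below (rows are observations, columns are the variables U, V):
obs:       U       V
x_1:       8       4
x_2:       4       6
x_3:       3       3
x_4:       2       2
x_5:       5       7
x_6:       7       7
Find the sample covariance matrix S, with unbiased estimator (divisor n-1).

Step 1 — column means:
  mean(U) = (8 + 4 + 3 + 2 + 5 + 7) / 6 = 29/6 = 4.8333
  mean(V) = (4 + 6 + 3 + 2 + 7 + 7) / 6 = 29/6 = 4.8333

Step 2 — sample covariance S[i,j] = (1/(n-1)) · Σ_k (x_{k,i} - mean_i) · (x_{k,j} - mean_j), with n-1 = 5.
  S[U,U] = ((3.1667)·(3.1667) + (-0.8333)·(-0.8333) + (-1.8333)·(-1.8333) + (-2.8333)·(-2.8333) + (0.1667)·(0.1667) + (2.1667)·(2.1667)) / 5 = 26.8333/5 = 5.3667
  S[U,V] = ((3.1667)·(-0.8333) + (-0.8333)·(1.1667) + (-1.8333)·(-1.8333) + (-2.8333)·(-2.8333) + (0.1667)·(2.1667) + (2.1667)·(2.1667)) / 5 = 12.8333/5 = 2.5667
  S[V,V] = ((-0.8333)·(-0.8333) + (1.1667)·(1.1667) + (-1.8333)·(-1.8333) + (-2.8333)·(-2.8333) + (2.1667)·(2.1667) + (2.1667)·(2.1667)) / 5 = 22.8333/5 = 4.5667

S is symmetric (S[j,i] = S[i,j]). Assembling:

S = [[5.3667, 2.5667],
 [2.5667, 4.5667]]


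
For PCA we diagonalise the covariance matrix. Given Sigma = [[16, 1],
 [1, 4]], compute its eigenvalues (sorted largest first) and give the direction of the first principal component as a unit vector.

Step 1 — characteristic polynomial of 2×2 Sigma:
  det(Sigma - λI) = λ² - trace · λ + det = 0.
  trace = 16 + 4 = 20, det = 16·4 - (1)² = 63.
Step 2 — discriminant:
  Δ = trace² - 4·det = 400 - 252 = 148.
Step 3 — eigenvalues:
  λ = (trace ± √Δ)/2 = (20 ± 12.1655)/2,
  λ_1 = 16.0828,  λ_2 = 3.9172.

Step 4 — unit eigenvector for λ_1: solve (Sigma - λ_1 I)v = 0. First row:
  (16 - 16.0828)·v_x + (1)·v_y = 0, i.e. (-0.0828)·v_x + (1)·v_y = 0,
  so v ∝ (b, λ_1 - a) = (1, 0.0828) = u.
  ||u|| = √((1)² + (0.0828)²) = √(1.0068) ≈ 1.0034,
  v_1 = u/||u|| ≈ (0.9966, 0.0825) (||v_1|| = 1).

λ_1 = 16.0828,  λ_2 = 3.9172;  v_1 ≈ (0.9966, 0.0825)


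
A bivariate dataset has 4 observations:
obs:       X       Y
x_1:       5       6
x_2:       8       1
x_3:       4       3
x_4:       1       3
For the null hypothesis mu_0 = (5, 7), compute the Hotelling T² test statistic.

Step 1 — sample mean vector:
  mean(X) = (5 + 8 + 4 + 1) / 4 = 18/4 = 4.5
  mean(Y) = (6 + 1 + 3 + 3) / 4 = 13/4 = 3.25
  x̄ = (4.5, 3.25),  deviation x̄ - mu_0 = (4.5, 3.25) - (5, 7) = (-0.5, -3.75).

Step 2 — sample covariance matrix, S[i,j] = (1/(n-1)) · Σ_k (x_{k,i} - mean_i) · (x_{k,j} - mean_j), divisor n-1 = 3:
  S[X,X] = ((0.5)·(0.5) + (3.5)·(3.5) + (-0.5)·(-0.5) + (-3.5)·(-3.5)) / 3 = 25/3 = 8.3333
  S[X,Y] = ((0.5)·(2.75) + (3.5)·(-2.25) + (-0.5)·(-0.25) + (-3.5)·(-0.25)) / 3 = -5.5/3 = -1.8333
  S[Y,Y] = ((2.75)·(2.75) + (-2.25)·(-2.25) + (-0.25)·(-0.25) + (-0.25)·(-0.25)) / 3 = 12.75/3 = 4.25
  S = [[8.3333, -1.8333],
 [-1.8333, 4.25]].

Step 3 — invert S. det(S) = 8.3333·4.25 - (-1.8333)² = 32.0556.
  S^{-1} = (1/det) · [[d, -b], [-b, a]] = [[0.1326, 0.0572],
 [0.0572, 0.26]].

Step 4 — quadratic form (x̄ - mu_0)^T · S^{-1} · (x̄ - mu_0):
  S^{-1} · (x̄ - mu_0) = (-0.2808, -1.0035),
  (x̄ - mu_0)^T · [...] = (-0.5)·(-0.2808) + (-3.75)·(-1.0035) = 3.9034.

Step 5 — scale by n: T² = 4 · 3.9034 = 15.6135.

T² ≈ 15.6135


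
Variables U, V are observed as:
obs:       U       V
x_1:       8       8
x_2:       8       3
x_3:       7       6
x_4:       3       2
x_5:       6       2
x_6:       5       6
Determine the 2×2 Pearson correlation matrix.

Step 1 — column means:
  mean(U) = (8 + 8 + 7 + 3 + 6 + 5) / 6 = 37/6 = 6.1667
  mean(V) = (8 + 3 + 6 + 2 + 2 + 6) / 6 = 27/6 = 4.5

Step 2 — sample variances and covariances s[i,j] = (1/(n-1)) · Σ_k (x_{k,i} - mean_i) · (x_{k,j} - mean_j), with n-1 = 5:
  s[U,U] = ((1.8333)·(1.8333) + (1.8333)·(1.8333) + (0.8333)·(0.8333) + (-3.1667)·(-3.1667) + (-0.1667)·(-0.1667) + (-1.1667)·(-1.1667)) / 5 = 18.8333/5 = 3.7667
  s[U,V] = ((1.8333)·(3.5) + (1.8333)·(-1.5) + (0.8333)·(1.5) + (-3.1667)·(-2.5) + (-0.1667)·(-2.5) + (-1.1667)·(1.5)) / 5 = 11.5/5 = 2.3
  s[V,V] = ((3.5)·(3.5) + (-1.5)·(-1.5) + (1.5)·(1.5) + (-2.5)·(-2.5) + (-2.5)·(-2.5) + (1.5)·(1.5)) / 5 = 31.5/5 = 6.3
  Sample standard deviations s_i = √(s[i,i]):
  s(U) = √(3.7667) = 1.9408
  s(V) = √(6.3) = 2.51

Step 3 — r_{ij} = s_{ij} / (s_i · s_j):
  r[U,U] = 1 (diagonal).
  r[U,V] = 2.3 / (1.9408 · 2.51) = 2.3 / 4.8713 = 0.4721
  r[V,V] = 1 (diagonal).

R is symmetric with unit diagonal. Assembling:

R = [[1, 0.4721],
 [0.4721, 1]]


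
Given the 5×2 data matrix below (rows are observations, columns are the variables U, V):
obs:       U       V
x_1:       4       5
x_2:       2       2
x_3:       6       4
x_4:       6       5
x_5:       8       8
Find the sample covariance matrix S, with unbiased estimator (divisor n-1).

Step 1 — column means:
  mean(U) = (4 + 2 + 6 + 6 + 8) / 5 = 26/5 = 5.2
  mean(V) = (5 + 2 + 4 + 5 + 8) / 5 = 24/5 = 4.8

Step 2 — sample covariance S[i,j] = (1/(n-1)) · Σ_k (x_{k,i} - mean_i) · (x_{k,j} - mean_j), with n-1 = 4.
  S[U,U] = ((-1.2)·(-1.2) + (-3.2)·(-3.2) + (0.8)·(0.8) + (0.8)·(0.8) + (2.8)·(2.8)) / 4 = 20.8/4 = 5.2
  S[U,V] = ((-1.2)·(0.2) + (-3.2)·(-2.8) + (0.8)·(-0.8) + (0.8)·(0.2) + (2.8)·(3.2)) / 4 = 17.2/4 = 4.3
  S[V,V] = ((0.2)·(0.2) + (-2.8)·(-2.8) + (-0.8)·(-0.8) + (0.2)·(0.2) + (3.2)·(3.2)) / 4 = 18.8/4 = 4.7

S is symmetric (S[j,i] = S[i,j]). Assembling:

S = [[5.2, 4.3],
 [4.3, 4.7]]


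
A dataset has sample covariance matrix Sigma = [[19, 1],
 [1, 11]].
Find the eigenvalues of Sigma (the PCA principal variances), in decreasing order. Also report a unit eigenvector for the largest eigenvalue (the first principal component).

Step 1 — characteristic polynomial of 2×2 Sigma:
  det(Sigma - λI) = λ² - trace · λ + det = 0.
  trace = 19 + 11 = 30, det = 19·11 - (1)² = 208.
Step 2 — discriminant:
  Δ = trace² - 4·det = 900 - 832 = 68.
Step 3 — eigenvalues:
  λ = (trace ± √Δ)/2 = (30 ± 8.2462)/2,
  λ_1 = 19.1231,  λ_2 = 10.8769.

Step 4 — unit eigenvector for λ_1: solve (Sigma - λ_1 I)v = 0. First row:
  (19 - 19.1231)·v_x + (1)·v_y = 0, i.e. (-0.1231)·v_x + (1)·v_y = 0,
  so v ∝ (b, λ_1 - a) = (1, 0.1231) = u.
  ||u|| = √((1)² + (0.1231)²) = √(1.0152) ≈ 1.0075,
  v_1 = u/||u|| ≈ (0.9925, 0.1222) (||v_1|| = 1).

λ_1 = 19.1231,  λ_2 = 10.8769;  v_1 ≈ (0.9925, 0.1222)


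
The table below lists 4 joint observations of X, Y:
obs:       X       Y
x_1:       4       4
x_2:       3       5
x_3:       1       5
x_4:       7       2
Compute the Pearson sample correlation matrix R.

Step 1 — column means:
  mean(X) = (4 + 3 + 1 + 7) / 4 = 15/4 = 3.75
  mean(Y) = (4 + 5 + 5 + 2) / 4 = 16/4 = 4

Step 2 — sample variances and covariances s[i,j] = (1/(n-1)) · Σ_k (x_{k,i} - mean_i) · (x_{k,j} - mean_j), with n-1 = 3:
  s[X,X] = ((0.25)·(0.25) + (-0.75)·(-0.75) + (-2.75)·(-2.75) + (3.25)·(3.25)) / 3 = 18.75/3 = 6.25
  s[X,Y] = ((0.25)·(0) + (-0.75)·(1) + (-2.75)·(1) + (3.25)·(-2)) / 3 = -10/3 = -3.3333
  s[Y,Y] = ((0)·(0) + (1)·(1) + (1)·(1) + (-2)·(-2)) / 3 = 6/3 = 2
  Sample standard deviations s_i = √(s[i,i]):
  s(X) = √(6.25) = 2.5
  s(Y) = √(2) = 1.4142

Step 3 — r_{ij} = s_{ij} / (s_i · s_j):
  r[X,X] = 1 (diagonal).
  r[X,Y] = -3.3333 / (2.5 · 1.4142) = -3.3333 / 3.5355 = -0.9428
  r[Y,Y] = 1 (diagonal).

R is symmetric with unit diagonal. Assembling:

R = [[1, -0.9428],
 [-0.9428, 1]]


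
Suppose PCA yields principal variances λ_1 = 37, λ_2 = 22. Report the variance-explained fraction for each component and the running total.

Step 1 — total variance = trace(Sigma) = Σ λ_i = 37 + 22 = 59.

Step 2 — fraction explained by component i = λ_i / Σ λ:
  PC1: 37/59 = 0.6271
  PC2: 22/59 = 0.3729

Step 3 — cumulative fraction after k components = (λ_1 + ... + λ_k) / Σ λ:
  k = 1: 37/59 = 0.6271
  k = 2: (37 + 22)/59 = 59/59 = 1

Summary (fraction, with percent):

explained: PC1 0.6271 (62.71%), PC2 0.3729 (37.29%);  cumulative: 0.6271, 1


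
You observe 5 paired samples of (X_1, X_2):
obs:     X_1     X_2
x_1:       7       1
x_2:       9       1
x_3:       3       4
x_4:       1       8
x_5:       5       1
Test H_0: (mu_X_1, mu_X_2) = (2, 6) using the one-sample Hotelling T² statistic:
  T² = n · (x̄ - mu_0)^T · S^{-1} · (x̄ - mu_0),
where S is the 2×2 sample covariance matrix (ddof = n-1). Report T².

Step 1 — sample mean vector:
  mean(X_1) = (7 + 9 + 3 + 1 + 5) / 5 = 25/5 = 5
  mean(X_2) = (1 + 1 + 4 + 8 + 1) / 5 = 15/5 = 3
  x̄ = (5, 3),  deviation x̄ - mu_0 = (5, 3) - (2, 6) = (3, -3).

Step 2 — sample covariance matrix, S[i,j] = (1/(n-1)) · Σ_k (x_{k,i} - mean_i) · (x_{k,j} - mean_j), divisor n-1 = 4:
  S[X_1,X_1] = ((2)·(2) + (4)·(4) + (-2)·(-2) + (-4)·(-4) + (0)·(0)) / 4 = 40/4 = 10
  S[X_1,X_2] = ((2)·(-2) + (4)·(-2) + (-2)·(1) + (-4)·(5) + (0)·(-2)) / 4 = -34/4 = -8.5
  S[X_2,X_2] = ((-2)·(-2) + (-2)·(-2) + (1)·(1) + (5)·(5) + (-2)·(-2)) / 4 = 38/4 = 9.5
  S = [[10, -8.5],
 [-8.5, 9.5]].

Step 3 — invert S. det(S) = 10·9.5 - (-8.5)² = 22.75.
  S^{-1} = (1/det) · [[d, -b], [-b, a]] = [[0.4176, 0.3736],
 [0.3736, 0.4396]].

Step 4 — quadratic form (x̄ - mu_0)^T · S^{-1} · (x̄ - mu_0):
  S^{-1} · (x̄ - mu_0) = (0.1319, -0.1978),
  (x̄ - mu_0)^T · [...] = (3)·(0.1319) + (-3)·(-0.1978) = 0.989.

Step 5 — scale by n: T² = 5 · 0.989 = 4.9451.

T² ≈ 4.9451


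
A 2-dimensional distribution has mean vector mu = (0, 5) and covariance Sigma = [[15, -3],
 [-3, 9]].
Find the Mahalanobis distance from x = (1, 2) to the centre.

Step 1 — centre the observation: (x - mu) = (1, -3).

Step 2 — invert Sigma. det(Sigma) = 15·9 - (-3)² = 126.
  Sigma^{-1} = (1/det) · [[d, -b], [-b, a]] = [[0.0714, 0.0238],
 [0.0238, 0.119]].

Step 3 — form the quadratic (x - mu)^T · Sigma^{-1} · (x - mu):
  Sigma^{-1} · (x - mu) = (0, -0.3333).
  (x - mu)^T · [Sigma^{-1} · (x - mu)] = (1)·(0) + (-3)·(-0.3333) = 1.

Step 4 — take square root: d = √(1) ≈ 1.

d(x, mu) = √(1) ≈ 1


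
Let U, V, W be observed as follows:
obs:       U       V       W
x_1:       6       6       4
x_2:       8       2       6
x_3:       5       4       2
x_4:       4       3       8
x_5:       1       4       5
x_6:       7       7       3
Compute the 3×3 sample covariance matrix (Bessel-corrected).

Step 1 — column means:
  mean(U) = (6 + 8 + 5 + 4 + 1 + 7) / 6 = 31/6 = 5.1667
  mean(V) = (6 + 2 + 4 + 3 + 4 + 7) / 6 = 26/6 = 4.3333
  mean(W) = (4 + 6 + 2 + 8 + 5 + 3) / 6 = 28/6 = 4.6667

Step 2 — sample covariance S[i,j] = (1/(n-1)) · Σ_k (x_{k,i} - mean_i) · (x_{k,j} - mean_j), with n-1 = 5.
  S[U,U] = ((0.8333)·(0.8333) + (2.8333)·(2.8333) + (-0.1667)·(-0.1667) + (-1.1667)·(-1.1667) + (-4.1667)·(-4.1667) + (1.8333)·(1.8333)) / 5 = 30.8333/5 = 6.1667
  S[U,V] = ((0.8333)·(1.6667) + (2.8333)·(-2.3333) + (-0.1667)·(-0.3333) + (-1.1667)·(-1.3333) + (-4.1667)·(-0.3333) + (1.8333)·(2.6667)) / 5 = 2.6667/5 = 0.5333
  S[U,W] = ((0.8333)·(-0.6667) + (2.8333)·(1.3333) + (-0.1667)·(-2.6667) + (-1.1667)·(3.3333) + (-4.1667)·(0.3333) + (1.8333)·(-1.6667)) / 5 = -4.6667/5 = -0.9333
  S[V,V] = ((1.6667)·(1.6667) + (-2.3333)·(-2.3333) + (-0.3333)·(-0.3333) + (-1.3333)·(-1.3333) + (-0.3333)·(-0.3333) + (2.6667)·(2.6667)) / 5 = 17.3333/5 = 3.4667
  S[V,W] = ((1.6667)·(-0.6667) + (-2.3333)·(1.3333) + (-0.3333)·(-2.6667) + (-1.3333)·(3.3333) + (-0.3333)·(0.3333) + (2.6667)·(-1.6667)) / 5 = -12.3333/5 = -2.4667
  S[W,W] = ((-0.6667)·(-0.6667) + (1.3333)·(1.3333) + (-2.6667)·(-2.6667) + (3.3333)·(3.3333) + (0.3333)·(0.3333) + (-1.6667)·(-1.6667)) / 5 = 23.3333/5 = 4.6667

S is symmetric (S[j,i] = S[i,j]). Assembling:

S = [[6.1667, 0.5333, -0.9333],
 [0.5333, 3.4667, -2.4667],
 [-0.9333, -2.4667, 4.6667]]


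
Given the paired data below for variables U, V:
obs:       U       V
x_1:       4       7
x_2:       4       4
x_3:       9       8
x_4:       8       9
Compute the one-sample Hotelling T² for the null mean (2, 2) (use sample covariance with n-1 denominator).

Step 1 — sample mean vector:
  mean(U) = (4 + 4 + 9 + 8) / 4 = 25/4 = 6.25
  mean(V) = (7 + 4 + 8 + 9) / 4 = 28/4 = 7
  x̄ = (6.25, 7),  deviation x̄ - mu_0 = (6.25, 7) - (2, 2) = (4.25, 5).

Step 2 — sample covariance matrix, S[i,j] = (1/(n-1)) · Σ_k (x_{k,i} - mean_i) · (x_{k,j} - mean_j), divisor n-1 = 3:
  S[U,U] = ((-2.25)·(-2.25) + (-2.25)·(-2.25) + (2.75)·(2.75) + (1.75)·(1.75)) / 3 = 20.75/3 = 6.9167
  S[U,V] = ((-2.25)·(0) + (-2.25)·(-3) + (2.75)·(1) + (1.75)·(2)) / 3 = 13/3 = 4.3333
  S[V,V] = ((0)·(0) + (-3)·(-3) + (1)·(1) + (2)·(2)) / 3 = 14/3 = 4.6667
  S = [[6.9167, 4.3333],
 [4.3333, 4.6667]].

Step 3 — invert S. det(S) = 6.9167·4.6667 - (4.3333)² = 13.5.
  S^{-1} = (1/det) · [[d, -b], [-b, a]] = [[0.3457, -0.321],
 [-0.321, 0.5123]].

Step 4 — quadratic form (x̄ - mu_0)^T · S^{-1} · (x̄ - mu_0):
  S^{-1} · (x̄ - mu_0) = (-0.1358, 1.1975),
  (x̄ - mu_0)^T · [...] = (4.25)·(-0.1358) + (5)·(1.1975) = 5.4105.

Step 5 — scale by n: T² = 4 · 5.4105 = 21.642.

T² ≈ 21.642


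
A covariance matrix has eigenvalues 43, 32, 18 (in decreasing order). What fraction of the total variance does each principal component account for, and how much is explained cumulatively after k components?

Step 1 — total variance = trace(Sigma) = Σ λ_i = 43 + 32 + 18 = 93.

Step 2 — fraction explained by component i = λ_i / Σ λ:
  PC1: 43/93 = 0.4624
  PC2: 32/93 = 0.3441
  PC3: 18/93 = 0.1935

Step 3 — cumulative fraction after k components = (λ_1 + ... + λ_k) / Σ λ:
  k = 1: 43/93 = 0.4624
  k = 2: (43 + 32)/93 = 75/93 = 0.8065
  k = 3: (43 + 32 + 18)/93 = 93/93 = 1

Summary (fraction, with percent):

explained: PC1 0.4624 (46.24%), PC2 0.3441 (34.41%), PC3 0.1935 (19.35%);  cumulative: 0.4624, 0.8065, 1


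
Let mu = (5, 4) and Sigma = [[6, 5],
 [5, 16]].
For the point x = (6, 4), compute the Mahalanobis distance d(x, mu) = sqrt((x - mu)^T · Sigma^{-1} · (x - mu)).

Step 1 — centre the observation: (x - mu) = (1, 0).

Step 2 — invert Sigma. det(Sigma) = 6·16 - (5)² = 71.
  Sigma^{-1} = (1/det) · [[d, -b], [-b, a]] = [[0.2254, -0.0704],
 [-0.0704, 0.0845]].

Step 3 — form the quadratic (x - mu)^T · Sigma^{-1} · (x - mu):
  Sigma^{-1} · (x - mu) = (0.2254, -0.0704).
  (x - mu)^T · [Sigma^{-1} · (x - mu)] = (1)·(0.2254) + (0)·(-0.0704) = 0.2254.

Step 4 — take square root: d = √(0.2254) ≈ 0.4747.

d(x, mu) = √(0.2254) ≈ 0.4747


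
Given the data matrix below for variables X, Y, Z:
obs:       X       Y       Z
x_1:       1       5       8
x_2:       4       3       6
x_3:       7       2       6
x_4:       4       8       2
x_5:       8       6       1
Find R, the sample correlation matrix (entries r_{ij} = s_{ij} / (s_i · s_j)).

Step 1 — column means:
  mean(X) = (1 + 4 + 7 + 4 + 8) / 5 = 24/5 = 4.8
  mean(Y) = (5 + 3 + 2 + 8 + 6) / 5 = 24/5 = 4.8
  mean(Z) = (8 + 6 + 6 + 2 + 1) / 5 = 23/5 = 4.6

Step 2 — sample variances and covariances s[i,j] = (1/(n-1)) · Σ_k (x_{k,i} - mean_i) · (x_{k,j} - mean_j), with n-1 = 4:
  s[X,X] = ((-3.8)·(-3.8) + (-0.8)·(-0.8) + (2.2)·(2.2) + (-0.8)·(-0.8) + (3.2)·(3.2)) / 4 = 30.8/4 = 7.7
  s[X,Y] = ((-3.8)·(0.2) + (-0.8)·(-1.8) + (2.2)·(-2.8) + (-0.8)·(3.2) + (3.2)·(1.2)) / 4 = -4.2/4 = -1.05
  s[X,Z] = ((-3.8)·(3.4) + (-0.8)·(1.4) + (2.2)·(1.4) + (-0.8)·(-2.6) + (3.2)·(-3.6)) / 4 = -20.4/4 = -5.1
  s[Y,Y] = ((0.2)·(0.2) + (-1.8)·(-1.8) + (-2.8)·(-2.8) + (3.2)·(3.2) + (1.2)·(1.2)) / 4 = 22.8/4 = 5.7
  s[Y,Z] = ((0.2)·(3.4) + (-1.8)·(1.4) + (-2.8)·(1.4) + (3.2)·(-2.6) + (1.2)·(-3.6)) / 4 = -18.4/4 = -4.6
  s[Z,Z] = ((3.4)·(3.4) + (1.4)·(1.4) + (1.4)·(1.4) + (-2.6)·(-2.6) + (-3.6)·(-3.6)) / 4 = 35.2/4 = 8.8
  Sample standard deviations s_i = √(s[i,i]):
  s(X) = √(7.7) = 2.7749
  s(Y) = √(5.7) = 2.3875
  s(Z) = √(8.8) = 2.9665

Step 3 — r_{ij} = s_{ij} / (s_i · s_j):
  r[X,X] = 1 (diagonal).
  r[X,Y] = -1.05 / (2.7749 · 2.3875) = -1.05 / 6.625 = -0.1585
  r[X,Z] = -5.1 / (2.7749 · 2.9665) = -5.1 / 8.2316 = -0.6196
  r[Y,Y] = 1 (diagonal).
  r[Y,Z] = -4.6 / (2.3875 · 2.9665) = -4.6 / 7.0824 = -0.6495
  r[Z,Z] = 1 (diagonal).

R is symmetric with unit diagonal. Assembling:

R = [[1, -0.1585, -0.6196],
 [-0.1585, 1, -0.6495],
 [-0.6196, -0.6495, 1]]


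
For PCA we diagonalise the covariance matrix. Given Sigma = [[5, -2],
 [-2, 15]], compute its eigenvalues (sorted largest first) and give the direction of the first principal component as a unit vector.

Step 1 — characteristic polynomial of 2×2 Sigma:
  det(Sigma - λI) = λ² - trace · λ + det = 0.
  trace = 5 + 15 = 20, det = 5·15 - (-2)² = 71.
Step 2 — discriminant:
  Δ = trace² - 4·det = 400 - 284 = 116.
Step 3 — eigenvalues:
  λ = (trace ± √Δ)/2 = (20 ± 10.7703)/2,
  λ_1 = 15.3852,  λ_2 = 4.6148.

Step 4 — unit eigenvector for λ_1: solve (Sigma - λ_1 I)v = 0. First row:
  (5 - 15.3852)·v_x + (-2)·v_y = 0, i.e. (-10.3852)·v_x + (-2)·v_y = 0,
  so v ∝ (b, λ_1 - a) = (-2, 10.3852); multiply by -1 so the first entry is positive: u = (2, -10.3852).
  ||u|| = √((2)² + (-10.3852)²) = √(111.8516) ≈ 10.576,
  v_1 = u/||u|| ≈ (0.1891, -0.982) (||v_1|| = 1).

λ_1 = 15.3852,  λ_2 = 4.6148;  v_1 ≈ (0.1891, -0.982)


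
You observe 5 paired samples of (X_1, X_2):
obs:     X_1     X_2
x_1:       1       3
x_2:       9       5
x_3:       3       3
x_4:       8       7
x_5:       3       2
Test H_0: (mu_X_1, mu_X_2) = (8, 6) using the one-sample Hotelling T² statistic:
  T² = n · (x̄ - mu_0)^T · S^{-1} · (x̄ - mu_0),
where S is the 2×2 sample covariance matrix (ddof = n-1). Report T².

Step 1 — sample mean vector:
  mean(X_1) = (1 + 9 + 3 + 8 + 3) / 5 = 24/5 = 4.8
  mean(X_2) = (3 + 5 + 3 + 7 + 2) / 5 = 20/5 = 4
  x̄ = (4.8, 4),  deviation x̄ - mu_0 = (4.8, 4) - (8, 6) = (-3.2, -2).

Step 2 — sample covariance matrix, S[i,j] = (1/(n-1)) · Σ_k (x_{k,i} - mean_i) · (x_{k,j} - mean_j), divisor n-1 = 4:
  S[X_1,X_1] = ((-3.8)·(-3.8) + (4.2)·(4.2) + (-1.8)·(-1.8) + (3.2)·(3.2) + (-1.8)·(-1.8)) / 4 = 48.8/4 = 12.2
  S[X_1,X_2] = ((-3.8)·(-1) + (4.2)·(1) + (-1.8)·(-1) + (3.2)·(3) + (-1.8)·(-2)) / 4 = 23/4 = 5.75
  S[X_2,X_2] = ((-1)·(-1) + (1)·(1) + (-1)·(-1) + (3)·(3) + (-2)·(-2)) / 4 = 16/4 = 4
  S = [[12.2, 5.75],
 [5.75, 4]].

Step 3 — invert S. det(S) = 12.2·4 - (5.75)² = 15.7375.
  S^{-1} = (1/det) · [[d, -b], [-b, a]] = [[0.2542, -0.3654],
 [-0.3654, 0.7752]].

Step 4 — quadratic form (x̄ - mu_0)^T · S^{-1} · (x̄ - mu_0):
  S^{-1} · (x̄ - mu_0) = (-0.0826, -0.3813),
  (x̄ - mu_0)^T · [...] = (-3.2)·(-0.0826) + (-2)·(-0.3813) = 1.0268.

Step 5 — scale by n: T² = 5 · 1.0268 = 5.1342.

T² ≈ 5.1342


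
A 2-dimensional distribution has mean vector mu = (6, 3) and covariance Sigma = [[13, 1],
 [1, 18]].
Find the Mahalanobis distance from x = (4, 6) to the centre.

Step 1 — centre the observation: (x - mu) = (-2, 3).

Step 2 — invert Sigma. det(Sigma) = 13·18 - (1)² = 233.
  Sigma^{-1} = (1/det) · [[d, -b], [-b, a]] = [[0.0773, -0.0043],
 [-0.0043, 0.0558]].

Step 3 — form the quadratic (x - mu)^T · Sigma^{-1} · (x - mu):
  Sigma^{-1} · (x - mu) = (-0.1674, 0.176).
  (x - mu)^T · [Sigma^{-1} · (x - mu)] = (-2)·(-0.1674) + (3)·(0.176) = 0.8627.

Step 4 — take square root: d = √(0.8627) ≈ 0.9288.

d(x, mu) = √(0.8627) ≈ 0.9288


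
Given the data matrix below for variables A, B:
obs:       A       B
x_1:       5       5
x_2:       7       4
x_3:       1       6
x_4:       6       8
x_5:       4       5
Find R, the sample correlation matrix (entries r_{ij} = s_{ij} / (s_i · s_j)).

Step 1 — column means:
  mean(A) = (5 + 7 + 1 + 6 + 4) / 5 = 23/5 = 4.6
  mean(B) = (5 + 4 + 6 + 8 + 5) / 5 = 28/5 = 5.6

Step 2 — sample variances and covariances s[i,j] = (1/(n-1)) · Σ_k (x_{k,i} - mean_i) · (x_{k,j} - mean_j), with n-1 = 4:
  s[A,A] = ((0.4)·(0.4) + (2.4)·(2.4) + (-3.6)·(-3.6) + (1.4)·(1.4) + (-0.6)·(-0.6)) / 4 = 21.2/4 = 5.3
  s[A,B] = ((0.4)·(-0.6) + (2.4)·(-1.6) + (-3.6)·(0.4) + (1.4)·(2.4) + (-0.6)·(-0.6)) / 4 = -1.8/4 = -0.45
  s[B,B] = ((-0.6)·(-0.6) + (-1.6)·(-1.6) + (0.4)·(0.4) + (2.4)·(2.4) + (-0.6)·(-0.6)) / 4 = 9.2/4 = 2.3
  Sample standard deviations s_i = √(s[i,i]):
  s(A) = √(5.3) = 2.3022
  s(B) = √(2.3) = 1.5166

Step 3 — r_{ij} = s_{ij} / (s_i · s_j):
  r[A,A] = 1 (diagonal).
  r[A,B] = -0.45 / (2.3022 · 1.5166) = -0.45 / 3.4914 = -0.1289
  r[B,B] = 1 (diagonal).

R is symmetric with unit diagonal. Assembling:

R = [[1, -0.1289],
 [-0.1289, 1]]


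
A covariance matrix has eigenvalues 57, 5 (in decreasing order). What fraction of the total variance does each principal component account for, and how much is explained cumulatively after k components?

Step 1 — total variance = trace(Sigma) = Σ λ_i = 57 + 5 = 62.

Step 2 — fraction explained by component i = λ_i / Σ λ:
  PC1: 57/62 = 0.9194
  PC2: 5/62 = 0.0806

Step 3 — cumulative fraction after k components = (λ_1 + ... + λ_k) / Σ λ:
  k = 1: 57/62 = 0.9194
  k = 2: (57 + 5)/62 = 62/62 = 1

Summary (fraction, with percent):

explained: PC1 0.9194 (91.94%), PC2 0.0806 (8.06%);  cumulative: 0.9194, 1


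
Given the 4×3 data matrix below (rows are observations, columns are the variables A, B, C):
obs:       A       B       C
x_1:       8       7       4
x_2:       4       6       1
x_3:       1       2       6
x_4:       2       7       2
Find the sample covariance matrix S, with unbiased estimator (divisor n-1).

Step 1 — column means:
  mean(A) = (8 + 4 + 1 + 2) / 4 = 15/4 = 3.75
  mean(B) = (7 + 6 + 2 + 7) / 4 = 22/4 = 5.5
  mean(C) = (4 + 1 + 6 + 2) / 4 = 13/4 = 3.25

Step 2 — sample covariance S[i,j] = (1/(n-1)) · Σ_k (x_{k,i} - mean_i) · (x_{k,j} - mean_j), with n-1 = 3.
  S[A,A] = ((4.25)·(4.25) + (0.25)·(0.25) + (-2.75)·(-2.75) + (-1.75)·(-1.75)) / 3 = 28.75/3 = 9.5833
  S[A,B] = ((4.25)·(1.5) + (0.25)·(0.5) + (-2.75)·(-3.5) + (-1.75)·(1.5)) / 3 = 13.5/3 = 4.5
  S[A,C] = ((4.25)·(0.75) + (0.25)·(-2.25) + (-2.75)·(2.75) + (-1.75)·(-1.25)) / 3 = -2.75/3 = -0.9167
  S[B,B] = ((1.5)·(1.5) + (0.5)·(0.5) + (-3.5)·(-3.5) + (1.5)·(1.5)) / 3 = 17/3 = 5.6667
  S[B,C] = ((1.5)·(0.75) + (0.5)·(-2.25) + (-3.5)·(2.75) + (1.5)·(-1.25)) / 3 = -11.5/3 = -3.8333
  S[C,C] = ((0.75)·(0.75) + (-2.25)·(-2.25) + (2.75)·(2.75) + (-1.25)·(-1.25)) / 3 = 14.75/3 = 4.9167

S is symmetric (S[j,i] = S[i,j]). Assembling:

S = [[9.5833, 4.5, -0.9167],
 [4.5, 5.6667, -3.8333],
 [-0.9167, -3.8333, 4.9167]]


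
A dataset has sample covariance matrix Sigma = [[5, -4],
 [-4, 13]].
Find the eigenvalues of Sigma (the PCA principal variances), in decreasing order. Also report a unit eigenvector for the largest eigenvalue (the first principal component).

Step 1 — characteristic polynomial of 2×2 Sigma:
  det(Sigma - λI) = λ² - trace · λ + det = 0.
  trace = 5 + 13 = 18, det = 5·13 - (-4)² = 49.
Step 2 — discriminant:
  Δ = trace² - 4·det = 324 - 196 = 128.
Step 3 — eigenvalues:
  λ = (trace ± √Δ)/2 = (18 ± 11.3137)/2,
  λ_1 = 14.6569,  λ_2 = 3.3431.

Step 4 — unit eigenvector for λ_1: solve (Sigma - λ_1 I)v = 0. First row:
  (5 - 14.6569)·v_x + (-4)·v_y = 0, i.e. (-9.6569)·v_x + (-4)·v_y = 0,
  so v ∝ (b, λ_1 - a) = (-4, 9.6569); multiply by -1 so the first entry is positive: u = (4, -9.6569).
  ||u|| = √((4)² + (-9.6569)²) = √(109.2548) ≈ 10.4525,
  v_1 = u/||u|| ≈ (0.3827, -0.9239) (||v_1|| = 1).

λ_1 = 14.6569,  λ_2 = 3.3431;  v_1 ≈ (0.3827, -0.9239)


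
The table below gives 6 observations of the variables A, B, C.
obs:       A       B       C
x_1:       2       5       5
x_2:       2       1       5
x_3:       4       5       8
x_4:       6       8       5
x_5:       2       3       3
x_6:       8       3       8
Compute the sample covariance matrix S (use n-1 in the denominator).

Step 1 — column means:
  mean(A) = (2 + 2 + 4 + 6 + 2 + 8) / 6 = 24/6 = 4
  mean(B) = (5 + 1 + 5 + 8 + 3 + 3) / 6 = 25/6 = 4.1667
  mean(C) = (5 + 5 + 8 + 5 + 3 + 8) / 6 = 34/6 = 5.6667

Step 2 — sample covariance S[i,j] = (1/(n-1)) · Σ_k (x_{k,i} - mean_i) · (x_{k,j} - mean_j), with n-1 = 5.
  S[A,A] = ((-2)·(-2) + (-2)·(-2) + (0)·(0) + (2)·(2) + (-2)·(-2) + (4)·(4)) / 5 = 32/5 = 6.4
  S[A,B] = ((-2)·(0.8333) + (-2)·(-3.1667) + (0)·(0.8333) + (2)·(3.8333) + (-2)·(-1.1667) + (4)·(-1.1667)) / 5 = 10/5 = 2
  S[A,C] = ((-2)·(-0.6667) + (-2)·(-0.6667) + (0)·(2.3333) + (2)·(-0.6667) + (-2)·(-2.6667) + (4)·(2.3333)) / 5 = 16/5 = 3.2
  S[B,B] = ((0.8333)·(0.8333) + (-3.1667)·(-3.1667) + (0.8333)·(0.8333) + (3.8333)·(3.8333) + (-1.1667)·(-1.1667) + (-1.1667)·(-1.1667)) / 5 = 28.8333/5 = 5.7667
  S[B,C] = ((0.8333)·(-0.6667) + (-3.1667)·(-0.6667) + (0.8333)·(2.3333) + (3.8333)·(-0.6667) + (-1.1667)·(-2.6667) + (-1.1667)·(2.3333)) / 5 = 1.3333/5 = 0.2667
  S[C,C] = ((-0.6667)·(-0.6667) + (-0.6667)·(-0.6667) + (2.3333)·(2.3333) + (-0.6667)·(-0.6667) + (-2.6667)·(-2.6667) + (2.3333)·(2.3333)) / 5 = 19.3333/5 = 3.8667

S is symmetric (S[j,i] = S[i,j]). Assembling:

S = [[6.4, 2, 3.2],
 [2, 5.7667, 0.2667],
 [3.2, 0.2667, 3.8667]]


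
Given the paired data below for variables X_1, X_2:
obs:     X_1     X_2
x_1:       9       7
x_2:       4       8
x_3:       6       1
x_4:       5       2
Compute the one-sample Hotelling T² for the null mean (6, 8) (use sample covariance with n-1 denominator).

Step 1 — sample mean vector:
  mean(X_1) = (9 + 4 + 6 + 5) / 4 = 24/4 = 6
  mean(X_2) = (7 + 8 + 1 + 2) / 4 = 18/4 = 4.5
  x̄ = (6, 4.5),  deviation x̄ - mu_0 = (6, 4.5) - (6, 8) = (0, -3.5).

Step 2 — sample covariance matrix, S[i,j] = (1/(n-1)) · Σ_k (x_{k,i} - mean_i) · (x_{k,j} - mean_j), divisor n-1 = 3:
  S[X_1,X_1] = ((3)·(3) + (-2)·(-2) + (0)·(0) + (-1)·(-1)) / 3 = 14/3 = 4.6667
  S[X_1,X_2] = ((3)·(2.5) + (-2)·(3.5) + (0)·(-3.5) + (-1)·(-2.5)) / 3 = 3/3 = 1
  S[X_2,X_2] = ((2.5)·(2.5) + (3.5)·(3.5) + (-3.5)·(-3.5) + (-2.5)·(-2.5)) / 3 = 37/3 = 12.3333
  S = [[4.6667, 1],
 [1, 12.3333]].

Step 3 — invert S. det(S) = 4.6667·12.3333 - (1)² = 56.5556.
  S^{-1} = (1/det) · [[d, -b], [-b, a]] = [[0.2181, -0.0177],
 [-0.0177, 0.0825]].

Step 4 — quadratic form (x̄ - mu_0)^T · S^{-1} · (x̄ - mu_0):
  S^{-1} · (x̄ - mu_0) = (0.0619, -0.2888),
  (x̄ - mu_0)^T · [...] = (0)·(0.0619) + (-3.5)·(-0.2888) = 1.0108.

Step 5 — scale by n: T² = 4 · 1.0108 = 4.0432.

T² ≈ 4.0432


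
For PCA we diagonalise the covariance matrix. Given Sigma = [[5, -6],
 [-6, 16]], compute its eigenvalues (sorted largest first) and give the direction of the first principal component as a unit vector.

Step 1 — characteristic polynomial of 2×2 Sigma:
  det(Sigma - λI) = λ² - trace · λ + det = 0.
  trace = 5 + 16 = 21, det = 5·16 - (-6)² = 44.
Step 2 — discriminant:
  Δ = trace² - 4·det = 441 - 176 = 265.
Step 3 — eigenvalues:
  λ = (trace ± √Δ)/2 = (21 ± 16.2788)/2,
  λ_1 = 18.6394,  λ_2 = 2.3606.

Step 4 — unit eigenvector for λ_1: solve (Sigma - λ_1 I)v = 0. First row:
  (5 - 18.6394)·v_x + (-6)·v_y = 0, i.e. (-13.6394)·v_x + (-6)·v_y = 0,
  so v ∝ (b, λ_1 - a) = (-6, 13.6394); multiply by -1 so the first entry is positive: u = (6, -13.6394).
  ||u|| = √((6)² + (-13.6394)²) = √(222.0335) ≈ 14.9008,
  v_1 = u/||u|| ≈ (0.4027, -0.9153) (||v_1|| = 1).

λ_1 = 18.6394,  λ_2 = 2.3606;  v_1 ≈ (0.4027, -0.9153)


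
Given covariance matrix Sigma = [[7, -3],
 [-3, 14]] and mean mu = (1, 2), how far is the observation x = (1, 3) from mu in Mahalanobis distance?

Step 1 — centre the observation: (x - mu) = (0, 1).

Step 2 — invert Sigma. det(Sigma) = 7·14 - (-3)² = 89.
  Sigma^{-1} = (1/det) · [[d, -b], [-b, a]] = [[0.1573, 0.0337],
 [0.0337, 0.0787]].

Step 3 — form the quadratic (x - mu)^T · Sigma^{-1} · (x - mu):
  Sigma^{-1} · (x - mu) = (0.0337, 0.0787).
  (x - mu)^T · [Sigma^{-1} · (x - mu)] = (0)·(0.0337) + (1)·(0.0787) = 0.0787.

Step 4 — take square root: d = √(0.0787) ≈ 0.2804.

d(x, mu) = √(0.0787) ≈ 0.2804


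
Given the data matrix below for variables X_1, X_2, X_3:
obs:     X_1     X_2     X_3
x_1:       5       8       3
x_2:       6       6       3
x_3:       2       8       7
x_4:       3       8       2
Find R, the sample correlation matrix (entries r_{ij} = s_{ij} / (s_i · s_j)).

Step 1 — column means:
  mean(X_1) = (5 + 6 + 2 + 3) / 4 = 16/4 = 4
  mean(X_2) = (8 + 6 + 8 + 8) / 4 = 30/4 = 7.5
  mean(X_3) = (3 + 3 + 7 + 2) / 4 = 15/4 = 3.75

Step 2 — sample variances and covariances s[i,j] = (1/(n-1)) · Σ_k (x_{k,i} - mean_i) · (x_{k,j} - mean_j), with n-1 = 3:
  s[X_1,X_1] = ((1)·(1) + (2)·(2) + (-2)·(-2) + (-1)·(-1)) / 3 = 10/3 = 3.3333
  s[X_1,X_2] = ((1)·(0.5) + (2)·(-1.5) + (-2)·(0.5) + (-1)·(0.5)) / 3 = -4/3 = -1.3333
  s[X_1,X_3] = ((1)·(-0.75) + (2)·(-0.75) + (-2)·(3.25) + (-1)·(-1.75)) / 3 = -7/3 = -2.3333
  s[X_2,X_2] = ((0.5)·(0.5) + (-1.5)·(-1.5) + (0.5)·(0.5) + (0.5)·(0.5)) / 3 = 3/3 = 1
  s[X_2,X_3] = ((0.5)·(-0.75) + (-1.5)·(-0.75) + (0.5)·(3.25) + (0.5)·(-1.75)) / 3 = 1.5/3 = 0.5
  s[X_3,X_3] = ((-0.75)·(-0.75) + (-0.75)·(-0.75) + (3.25)·(3.25) + (-1.75)·(-1.75)) / 3 = 14.75/3 = 4.9167
  Sample standard deviations s_i = √(s[i,i]):
  s(X_1) = √(3.3333) = 1.8257
  s(X_2) = √(1) = 1
  s(X_3) = √(4.9167) = 2.2174

Step 3 — r_{ij} = s_{ij} / (s_i · s_j):
  r[X_1,X_1] = 1 (diagonal).
  r[X_1,X_2] = -1.3333 / (1.8257 · 1) = -1.3333 / 1.8257 = -0.7303
  r[X_1,X_3] = -2.3333 / (1.8257 · 2.2174) = -2.3333 / 4.0483 = -0.5764
  r[X_2,X_2] = 1 (diagonal).
  r[X_2,X_3] = 0.5 / (1 · 2.2174) = 0.5 / 2.2174 = 0.2255
  r[X_3,X_3] = 1 (diagonal).

R is symmetric with unit diagonal. Assembling:

R = [[1, -0.7303, -0.5764],
 [-0.7303, 1, 0.2255],
 [-0.5764, 0.2255, 1]]


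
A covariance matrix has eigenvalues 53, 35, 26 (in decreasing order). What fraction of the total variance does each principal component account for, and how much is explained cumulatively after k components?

Step 1 — total variance = trace(Sigma) = Σ λ_i = 53 + 35 + 26 = 114.

Step 2 — fraction explained by component i = λ_i / Σ λ:
  PC1: 53/114 = 0.4649
  PC2: 35/114 = 0.307
  PC3: 26/114 = 0.2281

Step 3 — cumulative fraction after k components = (λ_1 + ... + λ_k) / Σ λ:
  k = 1: 53/114 = 0.4649
  k = 2: (53 + 35)/114 = 88/114 = 0.7719
  k = 3: (53 + 35 + 26)/114 = 114/114 = 1

Summary (fraction, with percent):

explained: PC1 0.4649 (46.49%), PC2 0.307 (30.7%), PC3 0.2281 (22.81%);  cumulative: 0.4649, 0.7719, 1


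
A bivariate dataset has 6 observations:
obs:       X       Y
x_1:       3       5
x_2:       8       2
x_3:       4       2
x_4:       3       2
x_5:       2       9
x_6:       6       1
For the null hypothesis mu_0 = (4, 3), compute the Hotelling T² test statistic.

Step 1 — sample mean vector:
  mean(X) = (3 + 8 + 4 + 3 + 2 + 6) / 6 = 26/6 = 4.3333
  mean(Y) = (5 + 2 + 2 + 2 + 9 + 1) / 6 = 21/6 = 3.5
  x̄ = (4.3333, 3.5),  deviation x̄ - mu_0 = (4.3333, 3.5) - (4, 3) = (0.3333, 0.5).

Step 2 — sample covariance matrix, S[i,j] = (1/(n-1)) · Σ_k (x_{k,i} - mean_i) · (x_{k,j} - mean_j), divisor n-1 = 5:
  S[X,X] = ((-1.3333)·(-1.3333) + (3.6667)·(3.6667) + (-0.3333)·(-0.3333) + (-1.3333)·(-1.3333) + (-2.3333)·(-2.3333) + (1.6667)·(1.6667)) / 5 = 25.3333/5 = 5.0667
  S[X,Y] = ((-1.3333)·(1.5) + (3.6667)·(-1.5) + (-0.3333)·(-1.5) + (-1.3333)·(-1.5) + (-2.3333)·(5.5) + (1.6667)·(-2.5)) / 5 = -22/5 = -4.4
  S[Y,Y] = ((1.5)·(1.5) + (-1.5)·(-1.5) + (-1.5)·(-1.5) + (-1.5)·(-1.5) + (5.5)·(5.5) + (-2.5)·(-2.5)) / 5 = 45.5/5 = 9.1
  S = [[5.0667, -4.4],
 [-4.4, 9.1]].

Step 3 — invert S. det(S) = 5.0667·9.1 - (-4.4)² = 26.7467.
  S^{-1} = (1/det) · [[d, -b], [-b, a]] = [[0.3402, 0.1645],
 [0.1645, 0.1894]].

Step 4 — quadratic form (x̄ - mu_0)^T · S^{-1} · (x̄ - mu_0):
  S^{-1} · (x̄ - mu_0) = (0.1957, 0.1496),
  (x̄ - mu_0)^T · [...] = (0.3333)·(0.1957) + (0.5)·(0.1496) = 0.14.

Step 5 — scale by n: T² = 6 · 0.14 = 0.84.

T² ≈ 0.84


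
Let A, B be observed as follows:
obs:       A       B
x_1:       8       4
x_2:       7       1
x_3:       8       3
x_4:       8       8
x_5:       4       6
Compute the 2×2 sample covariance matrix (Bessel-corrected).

Step 1 — column means:
  mean(A) = (8 + 7 + 8 + 8 + 4) / 5 = 35/5 = 7
  mean(B) = (4 + 1 + 3 + 8 + 6) / 5 = 22/5 = 4.4

Step 2 — sample covariance S[i,j] = (1/(n-1)) · Σ_k (x_{k,i} - mean_i) · (x_{k,j} - mean_j), with n-1 = 4.
  S[A,A] = ((1)·(1) + (0)·(0) + (1)·(1) + (1)·(1) + (-3)·(-3)) / 4 = 12/4 = 3
  S[A,B] = ((1)·(-0.4) + (0)·(-3.4) + (1)·(-1.4) + (1)·(3.6) + (-3)·(1.6)) / 4 = -3/4 = -0.75
  S[B,B] = ((-0.4)·(-0.4) + (-3.4)·(-3.4) + (-1.4)·(-1.4) + (3.6)·(3.6) + (1.6)·(1.6)) / 4 = 29.2/4 = 7.3

S is symmetric (S[j,i] = S[i,j]). Assembling:

S = [[3, -0.75],
 [-0.75, 7.3]]


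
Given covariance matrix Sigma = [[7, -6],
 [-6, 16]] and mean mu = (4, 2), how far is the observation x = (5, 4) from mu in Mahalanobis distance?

Step 1 — centre the observation: (x - mu) = (1, 2).

Step 2 — invert Sigma. det(Sigma) = 7·16 - (-6)² = 76.
  Sigma^{-1} = (1/det) · [[d, -b], [-b, a]] = [[0.2105, 0.0789],
 [0.0789, 0.0921]].

Step 3 — form the quadratic (x - mu)^T · Sigma^{-1} · (x - mu):
  Sigma^{-1} · (x - mu) = (0.3684, 0.2632).
  (x - mu)^T · [Sigma^{-1} · (x - mu)] = (1)·(0.3684) + (2)·(0.2632) = 0.8947.

Step 4 — take square root: d = √(0.8947) ≈ 0.9459.

d(x, mu) = √(0.8947) ≈ 0.9459


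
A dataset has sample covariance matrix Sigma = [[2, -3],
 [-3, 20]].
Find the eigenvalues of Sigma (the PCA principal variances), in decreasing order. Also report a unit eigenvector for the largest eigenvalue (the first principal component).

Step 1 — characteristic polynomial of 2×2 Sigma:
  det(Sigma - λI) = λ² - trace · λ + det = 0.
  trace = 2 + 20 = 22, det = 2·20 - (-3)² = 31.
Step 2 — discriminant:
  Δ = trace² - 4·det = 484 - 124 = 360.
Step 3 — eigenvalues:
  λ = (trace ± √Δ)/2 = (22 ± 18.9737)/2,
  λ_1 = 20.4868,  λ_2 = 1.5132.

Step 4 — unit eigenvector for λ_1: solve (Sigma - λ_1 I)v = 0. First row:
  (2 - 20.4868)·v_x + (-3)·v_y = 0, i.e. (-18.4868)·v_x + (-3)·v_y = 0,
  so v ∝ (b, λ_1 - a) = (-3, 18.4868); multiply by -1 so the first entry is positive: u = (3, -18.4868).
  ||u|| = √((3)² + (-18.4868)²) = √(350.763) ≈ 18.7287,
  v_1 = u/||u|| ≈ (0.1602, -0.9871) (||v_1|| = 1).

λ_1 = 20.4868,  λ_2 = 1.5132;  v_1 ≈ (0.1602, -0.9871)


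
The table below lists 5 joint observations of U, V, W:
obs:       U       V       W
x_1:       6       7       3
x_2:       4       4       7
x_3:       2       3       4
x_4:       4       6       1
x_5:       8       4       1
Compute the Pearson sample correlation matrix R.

Step 1 — column means:
  mean(U) = (6 + 4 + 2 + 4 + 8) / 5 = 24/5 = 4.8
  mean(V) = (7 + 4 + 3 + 6 + 4) / 5 = 24/5 = 4.8
  mean(W) = (3 + 7 + 4 + 1 + 1) / 5 = 16/5 = 3.2

Step 2 — sample variances and covariances s[i,j] = (1/(n-1)) · Σ_k (x_{k,i} - mean_i) · (x_{k,j} - mean_j), with n-1 = 4:
  s[U,U] = ((1.2)·(1.2) + (-0.8)·(-0.8) + (-2.8)·(-2.8) + (-0.8)·(-0.8) + (3.2)·(3.2)) / 4 = 20.8/4 = 5.2
  s[U,V] = ((1.2)·(2.2) + (-0.8)·(-0.8) + (-2.8)·(-1.8) + (-0.8)·(1.2) + (3.2)·(-0.8)) / 4 = 4.8/4 = 1.2
  s[U,W] = ((1.2)·(-0.2) + (-0.8)·(3.8) + (-2.8)·(0.8) + (-0.8)·(-2.2) + (3.2)·(-2.2)) / 4 = -10.8/4 = -2.7
  s[V,V] = ((2.2)·(2.2) + (-0.8)·(-0.8) + (-1.8)·(-1.8) + (1.2)·(1.2) + (-0.8)·(-0.8)) / 4 = 10.8/4 = 2.7
  s[V,W] = ((2.2)·(-0.2) + (-0.8)·(3.8) + (-1.8)·(0.8) + (1.2)·(-2.2) + (-0.8)·(-2.2)) / 4 = -5.8/4 = -1.45
  s[W,W] = ((-0.2)·(-0.2) + (3.8)·(3.8) + (0.8)·(0.8) + (-2.2)·(-2.2) + (-2.2)·(-2.2)) / 4 = 24.8/4 = 6.2
  Sample standard deviations s_i = √(s[i,i]):
  s(U) = √(5.2) = 2.2804
  s(V) = √(2.7) = 1.6432
  s(W) = √(6.2) = 2.49

Step 3 — r_{ij} = s_{ij} / (s_i · s_j):
  r[U,U] = 1 (diagonal).
  r[U,V] = 1.2 / (2.2804 · 1.6432) = 1.2 / 3.747 = 0.3203
  r[U,W] = -2.7 / (2.2804 · 2.49) = -2.7 / 5.678 = -0.4755
  r[V,V] = 1 (diagonal).
  r[V,W] = -1.45 / (1.6432 · 2.49) = -1.45 / 4.0915 = -0.3544
  r[W,W] = 1 (diagonal).

R is symmetric with unit diagonal. Assembling:

R = [[1, 0.3203, -0.4755],
 [0.3203, 1, -0.3544],
 [-0.4755, -0.3544, 1]]


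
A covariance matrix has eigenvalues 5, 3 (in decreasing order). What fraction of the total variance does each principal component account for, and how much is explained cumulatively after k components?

Step 1 — total variance = trace(Sigma) = Σ λ_i = 5 + 3 = 8.

Step 2 — fraction explained by component i = λ_i / Σ λ:
  PC1: 5/8 = 0.625
  PC2: 3/8 = 0.375

Step 3 — cumulative fraction after k components = (λ_1 + ... + λ_k) / Σ λ:
  k = 1: 5/8 = 0.625
  k = 2: (5 + 3)/8 = 8/8 = 1

Summary (fraction, with percent):

explained: PC1 0.625 (62.5%), PC2 0.375 (37.5%);  cumulative: 0.625, 1


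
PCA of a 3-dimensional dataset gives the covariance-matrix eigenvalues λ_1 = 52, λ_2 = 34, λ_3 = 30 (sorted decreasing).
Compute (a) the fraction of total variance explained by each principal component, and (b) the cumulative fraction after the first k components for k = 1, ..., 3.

Step 1 — total variance = trace(Sigma) = Σ λ_i = 52 + 34 + 30 = 116.

Step 2 — fraction explained by component i = λ_i / Σ λ:
  PC1: 52/116 = 0.4483
  PC2: 34/116 = 0.2931
  PC3: 30/116 = 0.2586

Step 3 — cumulative fraction after k components = (λ_1 + ... + λ_k) / Σ λ:
  k = 1: 52/116 = 0.4483
  k = 2: (52 + 34)/116 = 86/116 = 0.7414
  k = 3: (52 + 34 + 30)/116 = 116/116 = 1

Summary (fraction, with percent):

explained: PC1 0.4483 (44.83%), PC2 0.2931 (29.31%), PC3 0.2586 (25.86%);  cumulative: 0.4483, 0.7414, 1


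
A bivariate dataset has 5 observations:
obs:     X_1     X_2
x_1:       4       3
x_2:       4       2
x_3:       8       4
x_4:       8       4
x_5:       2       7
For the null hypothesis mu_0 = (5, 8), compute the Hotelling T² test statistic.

Step 1 — sample mean vector:
  mean(X_1) = (4 + 4 + 8 + 8 + 2) / 5 = 26/5 = 5.2
  mean(X_2) = (3 + 2 + 4 + 4 + 7) / 5 = 20/5 = 4
  x̄ = (5.2, 4),  deviation x̄ - mu_0 = (5.2, 4) - (5, 8) = (0.2, -4).

Step 2 — sample covariance matrix, S[i,j] = (1/(n-1)) · Σ_k (x_{k,i} - mean_i) · (x_{k,j} - mean_j), divisor n-1 = 4:
  S[X_1,X_1] = ((-1.2)·(-1.2) + (-1.2)·(-1.2) + (2.8)·(2.8) + (2.8)·(2.8) + (-3.2)·(-3.2)) / 4 = 28.8/4 = 7.2
  S[X_1,X_2] = ((-1.2)·(-1) + (-1.2)·(-2) + (2.8)·(0) + (2.8)·(0) + (-3.2)·(3)) / 4 = -6/4 = -1.5
  S[X_2,X_2] = ((-1)·(-1) + (-2)·(-2) + (0)·(0) + (0)·(0) + (3)·(3)) / 4 = 14/4 = 3.5
  S = [[7.2, -1.5],
 [-1.5, 3.5]].

Step 3 — invert S. det(S) = 7.2·3.5 - (-1.5)² = 22.95.
  S^{-1} = (1/det) · [[d, -b], [-b, a]] = [[0.1525, 0.0654],
 [0.0654, 0.3137]].

Step 4 — quadratic form (x̄ - mu_0)^T · S^{-1} · (x̄ - mu_0):
  S^{-1} · (x̄ - mu_0) = (-0.2309, -1.2418),
  (x̄ - mu_0)^T · [...] = (0.2)·(-0.2309) + (-4)·(-1.2418) = 4.9211.

Step 5 — scale by n: T² = 5 · 4.9211 = 24.6057.

T² ≈ 24.6057
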